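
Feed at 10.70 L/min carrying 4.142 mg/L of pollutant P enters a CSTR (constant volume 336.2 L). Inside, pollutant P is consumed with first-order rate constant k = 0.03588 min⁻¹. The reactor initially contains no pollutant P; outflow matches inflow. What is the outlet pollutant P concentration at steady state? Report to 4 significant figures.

1.947 mg/L

Accumulation = in − out − consumed: V dC/dt = Q C_in − Q C − k V C.
Steady state (dC/dt = 0): C_ss = Q C_in/(Q + kV) = C_in/(1 + kV/Q).
C_ss = 10.70·4.142/(10.70 + 0.03588·336.2) = 44.3194/22.7629 = 1.94701 mg/L.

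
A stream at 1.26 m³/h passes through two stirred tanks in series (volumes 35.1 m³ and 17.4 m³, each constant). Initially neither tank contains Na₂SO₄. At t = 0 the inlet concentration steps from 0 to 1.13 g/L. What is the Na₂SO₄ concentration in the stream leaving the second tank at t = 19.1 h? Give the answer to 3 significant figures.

0.280 g/L

Each tank obeys Vᵢ dCᵢ/dt = Q(Cᵢ₋₁ − Cᵢ), so τᵢ = Vᵢ/Q.
τ₁ = 35.1/1.26 = 27.857 h; τ₂ = 17.4/1.26 = 13.810 h.
Tank 1: C₁ = C_in(1 − e^(−t/τ₁)). Tank 2 (τ₁ ≠ τ₂): C₂ = C_in[1 − (τ₁ e^(−t/τ₁) − τ₂ e^(−t/τ₂))/(τ₁ − τ₂)].
At t = 19.1: e^(−t/τ₁) = 0.50377, e^(−t/τ₂) = 0.25080.
C₂ = 1.13·[1 − (27.857·0.50377 − 13.810·0.25080)/(14.048)] = 1.13·0.24755 = 0.27973 g/L.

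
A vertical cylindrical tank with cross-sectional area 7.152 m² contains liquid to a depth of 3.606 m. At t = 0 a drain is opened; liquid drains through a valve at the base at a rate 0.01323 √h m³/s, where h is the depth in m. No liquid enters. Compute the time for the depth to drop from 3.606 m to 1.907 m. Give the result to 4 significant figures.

560.1 s

A dh/dt = −Q_out = −0.01323 √h.
∫ h^(−1/2) dh = −(0.01323/A) ∫ dt, giving 2√h = 2√h₀ − (0.01323/A) t.
t = 2A(√h₀ − √h)/0.01323 = 2·7.152·(√3.606 − √1.907)/0.01323
  = 14.3040 × (1.89895 − 1.38094) / 0.01323 = 560.057 s.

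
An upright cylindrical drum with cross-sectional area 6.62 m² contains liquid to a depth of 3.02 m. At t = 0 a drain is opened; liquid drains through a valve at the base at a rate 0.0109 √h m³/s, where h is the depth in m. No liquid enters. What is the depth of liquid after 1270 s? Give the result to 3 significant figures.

A dh/dt = −Q_out = −0.0109 √h.
This is separable: 2 d(√h)/dt = −0.0109/A, so √h = √h₀ − (0.0109/(2A)) t.
√h = √3.02 − 0.0109·1270/(2·6.62) = 1.7378 − 1.0455 = 0.69227.
h = 0.69227² = 0.47924 m.

0.479 m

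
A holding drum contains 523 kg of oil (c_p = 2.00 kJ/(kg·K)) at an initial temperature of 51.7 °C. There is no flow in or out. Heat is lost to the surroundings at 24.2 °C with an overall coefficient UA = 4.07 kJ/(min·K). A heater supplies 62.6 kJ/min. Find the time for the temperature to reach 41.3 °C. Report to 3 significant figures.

Lumped-capacitance energy balance: M c_p dT/dt = UA(T_amb − T) + Q̇.
τ = M c_p/UA = 257.00 min; T_ss = T_amb + Q̇/UA = 24.2 + 62.6/4.07 = 39.581 °C.
T(t) = T_ss + (T₀ − T_ss)e^(−t/τ); set T = 41.3:
t = −τ ln[(T − T_ss)/(T₀ − T_ss)] = −257.00 · ln(0.14186) = 501.91 min.

502 min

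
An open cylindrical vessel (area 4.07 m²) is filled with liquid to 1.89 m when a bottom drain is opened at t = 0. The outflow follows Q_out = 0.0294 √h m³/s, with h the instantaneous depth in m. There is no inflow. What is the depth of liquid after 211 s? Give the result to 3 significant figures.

0.375 m

Accumulation of liquid (constant cross-section A): A dh/dt = −0.0294 √h.
Separate and integrate: 2(√h − √h₀) = −(0.0294/A) t.
√h = √1.89 − 0.0294·211/(2·4.07) = 1.3748 − 0.76209 = 0.61268.
h = 0.61268² = 0.37538 m.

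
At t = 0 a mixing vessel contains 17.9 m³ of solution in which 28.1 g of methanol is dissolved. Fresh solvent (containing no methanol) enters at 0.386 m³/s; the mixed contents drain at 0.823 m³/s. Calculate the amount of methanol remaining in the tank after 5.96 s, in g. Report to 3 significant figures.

20.9 g

Let m(t) be the amount of methanol. Volume: V(t) = V₀ + (Q_in − Q_out) t = 17.9 − 0.43700 t; V(5.96) = 15.295 m³.
Solute balance: dm/dt = 0 − Q_out C = −Q_out m/V(t).
dm/m = −Q_out dt/(V₀ − 0.43700 t); integrating gives ln(m/m₀) = −(Q_out/(Q_in−Q_out)) ln(V/V₀).
m = m₀ (V₀/V)^(Q_out/(Q_in−Q_out)) = 28.1 × (17.9/15.295)^(-1.8833) = 20.898 g.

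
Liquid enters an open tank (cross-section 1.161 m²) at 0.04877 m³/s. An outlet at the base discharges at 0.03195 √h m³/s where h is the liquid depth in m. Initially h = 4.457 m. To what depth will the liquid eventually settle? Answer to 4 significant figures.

2.330 m

Level balance: A dh/dt = 0.04877 − 0.03195 √h. Setting dh/dt = 0:
Q_in = 0.03195 √h_ss ⇒ √h_ss = 0.04877/0.03195 = 1.52645.
h_ss = 1.52645² = 2.33004 m. (Since h₀ = 4.457 m > h_ss, the level will fall toward this value.)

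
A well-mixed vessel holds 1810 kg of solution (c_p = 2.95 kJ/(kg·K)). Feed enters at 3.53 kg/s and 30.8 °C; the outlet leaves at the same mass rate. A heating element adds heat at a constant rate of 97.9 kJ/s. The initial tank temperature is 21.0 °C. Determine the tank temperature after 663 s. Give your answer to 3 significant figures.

34.9 °C

Energy balance: M c_p dT/dt = ṁ c_p (T_in − T) + 97.9.
Rearrange: dT/dt = (T_ss − T)/τ with τ = M/ṁ = 512.75 s and T_ss = T_in + Q̇/(ṁ c_p) = 40.201 °C.
T approaches T_ss exponentially: T(t) = T_ss + (T₀ − T_ss) e^(−t/τ).
T(663) = 40.201 + (-19.201)·e^(−663/512.75) = 40.201 + (-19.201)·0.27444 = 34.932 °C.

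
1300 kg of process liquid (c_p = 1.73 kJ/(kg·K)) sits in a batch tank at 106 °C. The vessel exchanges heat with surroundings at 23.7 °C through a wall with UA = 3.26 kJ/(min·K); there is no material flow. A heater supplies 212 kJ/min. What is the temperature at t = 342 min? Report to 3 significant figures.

M c_p dT/dt = −UA(T − T_amb) + Q̇.
dT/dt = (T_ss − T)/τ with T_ss = T_amb + Q̇/UA = 23.7 + 212/3.26 = 88.731 °C, τ = M c_p/UA = 1300·1.73/3.26 = 689.88 min.
This is linear first-order; T(t) = T_ss + (T₀ − T_ss) e^(−t/τ).
T(342) = 88.731 + (17.269)·0.60912 = 99.250 °C.

99.2 °C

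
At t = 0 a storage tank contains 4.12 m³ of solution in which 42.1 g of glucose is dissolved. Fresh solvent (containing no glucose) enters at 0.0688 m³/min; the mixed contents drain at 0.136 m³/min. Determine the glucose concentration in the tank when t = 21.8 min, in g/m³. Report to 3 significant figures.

Let m(t) be the amount of glucose. Volume: V(t) = V₀ + (Q_in − Q_out) t = 4.12 − 0.067200 t; V(21.8) = 2.6550 m³.
Species balance (pure solvent in): dm/dt = −Q_out · m/V(t).
Separate: dm/m = −Q_out dt/V(t) ⇒ ln(m/m₀) = −(Q_out/(Q_in−Q_out)) ln(V/V₀).
m = m₀ (V₀/V)^(Q_out/(Q_in−Q_out)) = 42.1 × (4.12/2.6550)^(-2.0238) = 17.302 g.
C = m/V = 17.302/2.6550 = 6.5165 g/m³.

6.52 g/m³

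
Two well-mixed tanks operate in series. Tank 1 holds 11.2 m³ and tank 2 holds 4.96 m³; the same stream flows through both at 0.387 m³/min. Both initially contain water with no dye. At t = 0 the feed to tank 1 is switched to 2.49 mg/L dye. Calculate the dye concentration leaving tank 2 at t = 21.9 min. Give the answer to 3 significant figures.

Time constants: τᵢ = Vᵢ/Q for each well-mixed tank.
τ₁ = 11.2/0.387 = 28.941 min; τ₂ = 4.96/0.387 = 12.817 min.
Tank 1: C₁ = C_in(1 − e^(−t/τ₁)). Tank 2 (τ₁ ≠ τ₂): C₂ = C_in[1 − (τ₁ e^(−t/τ₁) − τ₂ e^(−t/τ₂))/(τ₁ − τ₂)].
At t = 21.9: e^(−t/τ₁) = 0.46920, e^(−t/τ₂) = 0.18110.
C₂ = 2.49·[1 − (28.941·0.46920 − 12.817·0.18110)/(16.124)] = 2.49·0.30179 = 0.75146 mg/L.

0.751 mg/L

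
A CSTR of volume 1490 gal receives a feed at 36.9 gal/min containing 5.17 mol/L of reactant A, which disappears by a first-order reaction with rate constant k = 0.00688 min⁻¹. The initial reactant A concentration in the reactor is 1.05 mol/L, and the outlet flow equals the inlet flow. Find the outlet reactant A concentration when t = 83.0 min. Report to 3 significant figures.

3.83 mol/L

V dC/dt = Q(C_in − C) − k V C.
dC/dt = (Q/V) C_in − (Q/V + k) C; effective rate a = Q/V + k = 0.024765 + 0.00688 = 0.031645 min⁻¹.
C_ss = Q C_in/(Q + kV) = 4.0460 mol/L; C(t) = C_ss + (C₀ − C_ss) e^(−a t).
C(83.0) = 4.0460 + (-2.9960)·e^(−0.031645·83.0) = 4.0460 + (-2.9960)·0.072328 = 3.8293 mol/L.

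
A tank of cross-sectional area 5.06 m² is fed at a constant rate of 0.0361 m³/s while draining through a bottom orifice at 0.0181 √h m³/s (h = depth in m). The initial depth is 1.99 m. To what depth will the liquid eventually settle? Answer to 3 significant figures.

3.98 m

Level balance: A dh/dt = 0.0361 − 0.0181 √h. Setting dh/dt = 0:
Q_in = 0.0181 √h_ss ⇒ √h_ss = 0.0361/0.0181 = 1.9945.
h_ss = 1.9945² = 3.9779 m. (Since h₀ = 1.99 m < h_ss, the level will rise toward this value.)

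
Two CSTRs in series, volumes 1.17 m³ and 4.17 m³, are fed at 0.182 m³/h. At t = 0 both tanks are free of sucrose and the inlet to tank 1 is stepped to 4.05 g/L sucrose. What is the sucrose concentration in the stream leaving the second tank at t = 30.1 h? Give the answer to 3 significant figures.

2.55 g/L

Time constants: τᵢ = Vᵢ/Q for each well-mixed tank.
τ₁ = 1.17/0.182 = 6.4286 h; τ₂ = 4.17/0.182 = 22.912 h.
Tank 1: C₁ = C_in(1 − e^(−t/τ₁)). Tank 2 (τ₁ ≠ τ₂): C₂ = C_in[1 − (τ₁ e^(−t/τ₁) − τ₂ e^(−t/τ₂))/(τ₁ − τ₂)].
At t = 30.1: e^(−t/τ₁) = 0.0092584, e^(−t/τ₂) = 0.26882.
C₂ = 4.05·[1 − (6.4286·0.0092584 − 22.912·0.26882)/(-16.484)] = 4.05·0.62995 = 2.5513 g/L.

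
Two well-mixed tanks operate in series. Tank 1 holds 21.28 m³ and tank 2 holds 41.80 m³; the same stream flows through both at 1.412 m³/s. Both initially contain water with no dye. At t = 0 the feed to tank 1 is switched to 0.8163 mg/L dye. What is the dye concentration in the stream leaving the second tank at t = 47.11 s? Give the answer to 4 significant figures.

Species balance on tank i: dCᵢ/dt = (Cᵢ₋₁ − Cᵢ)/τᵢ with τᵢ = Vᵢ/Q.
τ₁ = 21.28/1.412 = 15.0708 s; τ₂ = 41.80/1.412 = 29.6034 s.
Tank 1: C₁ = C_in(1 − e^(−t/τ₁)). Tank 2 (τ₁ ≠ τ₂): C₂ = C_in[1 − (τ₁ e^(−t/τ₁) − τ₂ e^(−t/τ₂))/(τ₁ − τ₂)].
At t = 47.11: e^(−t/τ₁) = 0.0438971, e^(−t/τ₂) = 0.203646.
C₂ = 0.8163·[1 − (15.0708·0.0438971 − 29.6034·0.203646)/(-14.5326)] = 0.8163·0.630688 = 0.514831 mg/L.

0.5148 mg/L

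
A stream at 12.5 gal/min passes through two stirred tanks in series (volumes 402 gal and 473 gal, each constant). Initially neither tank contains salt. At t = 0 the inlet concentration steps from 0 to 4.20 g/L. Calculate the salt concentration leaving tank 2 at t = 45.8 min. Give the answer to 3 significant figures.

Species balance on tank i: dCᵢ/dt = (Cᵢ₋₁ − Cᵢ)/τᵢ with τᵢ = Vᵢ/Q.
τ₁ = 402/12.5 = 32.160 min; τ₂ = 473/12.5 = 37.840 min.
Tank 1: C₁ = C_in(1 − e^(−t/τ₁)). Tank 2 (τ₁ ≠ τ₂): C₂ = C_in[1 − (τ₁ e^(−t/τ₁) − τ₂ e^(−t/τ₂))/(τ₁ − τ₂)].
At t = 45.8: e^(−t/τ₁) = 0.24072, e^(−t/τ₂) = 0.29809.
C₂ = 4.20·[1 − (32.160·0.24072 − 37.840·0.29809)/(-5.6800)] = 4.20·0.37707 = 1.5837 g/L.

1.58 g/L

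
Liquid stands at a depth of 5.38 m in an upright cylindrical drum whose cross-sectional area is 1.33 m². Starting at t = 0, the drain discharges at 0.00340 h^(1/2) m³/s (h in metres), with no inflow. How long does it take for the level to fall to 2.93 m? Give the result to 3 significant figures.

475 s

Mass balance (ρ constant): A dh/dt = −0.00340 √h.
∫ h^(−1/2) dh = −(0.00340/A) ∫ dt, giving 2√h = 2√h₀ − (0.00340/A) t.
t = 2A(√h₀ − √h)/0.00340 = 2·1.33·(√5.38 − √2.93)/0.00340
  = 2.6600 × (2.3195 − 1.7117) / 0.00340 = 475.48 s.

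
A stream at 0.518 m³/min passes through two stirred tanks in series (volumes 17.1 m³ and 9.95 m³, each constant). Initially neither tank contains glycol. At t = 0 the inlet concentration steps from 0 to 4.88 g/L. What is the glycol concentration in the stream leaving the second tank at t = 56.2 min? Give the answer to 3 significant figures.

Time constants: τᵢ = Vᵢ/Q for each well-mixed tank.
τ₁ = 17.1/0.518 = 33.012 min; τ₂ = 9.95/0.518 = 19.208 min.
Solving the cascade with C₁(0)=C₂(0)=0 gives C₂(t) = C_in[1 − (τ₁ e^(−t/τ₁) − τ₂ e^(−t/τ₂))/(τ₁ − τ₂)].
At t = 56.2: e^(−t/τ₁) = 0.18224, e^(−t/τ₂) = 0.053622.
C₂ = 4.88·[1 − (33.012·0.18224 − 19.208·0.053622)/(13.803)] = 4.88·0.63878 = 3.1172 g/L.

3.12 g/L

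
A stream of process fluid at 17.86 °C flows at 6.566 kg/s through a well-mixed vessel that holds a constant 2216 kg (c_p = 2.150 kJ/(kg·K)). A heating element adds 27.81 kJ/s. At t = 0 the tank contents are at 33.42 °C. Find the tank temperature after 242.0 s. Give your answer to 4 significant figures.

26.46 °C

First-law balance (no shaft work): M c_p dT/dt = ṁ c_p (T_in − T) + 27.81.
τ = M/ṁ = 337.496 s; T_ss = T_in + Q̇/(ṁ c_p) = 17.86 + 27.81/(6.566·2.150) = 19.8300 °C.
Solution: T(t) = T_ss + (T₀ − T_ss) e^(−t/τ).
T(242.0) = 19.8300 + (13.5900)·e^(−242.0/337.496) = 19.8300 + (13.5900)·0.488193 = 26.4645 °C.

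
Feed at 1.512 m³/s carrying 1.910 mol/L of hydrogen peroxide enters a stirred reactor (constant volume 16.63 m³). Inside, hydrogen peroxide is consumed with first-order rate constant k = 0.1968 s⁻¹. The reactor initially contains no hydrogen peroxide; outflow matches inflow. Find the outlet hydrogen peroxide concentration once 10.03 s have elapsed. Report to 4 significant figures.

0.5699 mol/L

Accumulation = in − out − consumed: V dC/dt = Q C_in − Q C − k V C.
This is linear with rate a = Q/V + k = 0.287720 s⁻¹.
C_ss = Q C_in/(Q + kV) = 0.603563 mol/L; C(t) = C_ss + (C₀ − C_ss) e^(−a t).
C(10.03) = 0.603563 + (-0.603563)·e^(−0.287720·10.03) = 0.603563 + (-0.603563)·0.0558083 = 0.569879 mol/L.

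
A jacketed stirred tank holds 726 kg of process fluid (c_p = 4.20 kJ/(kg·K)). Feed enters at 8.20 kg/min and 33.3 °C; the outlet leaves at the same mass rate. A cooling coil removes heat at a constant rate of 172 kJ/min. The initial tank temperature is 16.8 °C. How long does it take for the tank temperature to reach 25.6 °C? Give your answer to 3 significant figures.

128 min

M c_p dT/dt = ṁ c_p (T_in − T) − Q̇.
τ = M/ṁ = 88.537 min; T_ss = T_in − Q̇/(ṁ c_p) = 28.306 °C.
T(t) = T_ss + (T₀ − T_ss) e^(−t/τ). Set T = 25.6:
e^(−t/τ) = (25.6 − 28.306)/(16.8 − 28.306) = 0.23517
t = −88.537 · ln(0.23517) = 128.15 min.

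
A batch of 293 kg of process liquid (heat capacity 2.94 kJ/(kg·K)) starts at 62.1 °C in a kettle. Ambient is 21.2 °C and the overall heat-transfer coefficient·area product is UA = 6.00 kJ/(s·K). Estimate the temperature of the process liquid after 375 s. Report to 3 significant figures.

Energy balance: M c_p dT/dt = −UA(T − T_amb).
dT/dt = (T_ss − T)/τ with T_ss = T_amb = 21.200 °C, τ = M c_p/UA = 293·2.94/6.00 = 143.57 s.
Solution: T(t) = T_ss + (T₀ − T_ss) e^(−t/τ).
T(375) = 21.200 + (40.900)·0.073390 = 24.202 °C.

24.2 °C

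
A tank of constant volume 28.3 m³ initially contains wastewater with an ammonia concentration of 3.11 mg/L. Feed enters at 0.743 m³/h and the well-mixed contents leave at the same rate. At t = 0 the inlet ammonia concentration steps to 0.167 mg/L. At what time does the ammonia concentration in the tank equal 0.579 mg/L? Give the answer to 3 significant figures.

74.9 h

Species balance: V dC/dt = Q(C_in − C) ⇒ τ = V/Q = 38.089 h.
C(t) = C_in + (C₀ − C_in) e^(−t/τ). Set C = 0.579 and solve for t:
e^(−t/τ) = (C − C_in)/(C₀ − C_in) = (0.579 − 0.167)/(3.11 − 0.167) = 0.13999
t = −τ ln(…) = 38.089 × 1.9662 = 74.889 h.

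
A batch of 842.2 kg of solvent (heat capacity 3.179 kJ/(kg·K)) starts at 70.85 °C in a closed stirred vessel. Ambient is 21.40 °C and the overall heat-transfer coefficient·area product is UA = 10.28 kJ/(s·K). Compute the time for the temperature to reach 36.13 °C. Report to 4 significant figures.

315.4 s

Heat balance on the well-mixed liquid: M c_p dT/dt = −UA(T − T_amb).
τ = M c_p/UA = 260.443 s; T_ss = T_amb = 21.4000 °C.
T(t) = T_ss + (T₀ − T_ss)e^(−t/τ); set T = 36.13:
t = −τ ln[(T − T_ss)/(T₀ − T_ss)] = −260.443 · ln(0.297877) = 315.416 s.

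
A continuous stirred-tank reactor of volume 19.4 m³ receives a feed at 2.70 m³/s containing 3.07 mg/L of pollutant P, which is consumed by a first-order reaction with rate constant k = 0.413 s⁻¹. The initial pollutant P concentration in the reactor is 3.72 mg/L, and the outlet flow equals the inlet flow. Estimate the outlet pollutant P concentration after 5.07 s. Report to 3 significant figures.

Species balance: V dC/dt = Q C_in − Q C − k V C.
This is linear with rate a = Q/V + k = 0.55218 s⁻¹.
C_ss = Q C_in/(Q + kV) = 0.77379 mg/L; C(t) = C_ss + (C₀ − C_ss) e^(−a t).
C(5.07) = 0.77379 + (2.9462)·e^(−0.55218·5.07) = 0.77379 + (2.9462)·0.060839 = 0.95303 mg/L.

0.953 mg/L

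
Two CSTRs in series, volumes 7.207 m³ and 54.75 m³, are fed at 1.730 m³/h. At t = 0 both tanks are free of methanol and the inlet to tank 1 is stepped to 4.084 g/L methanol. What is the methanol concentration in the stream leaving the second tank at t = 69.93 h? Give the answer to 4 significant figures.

Each tank obeys Vᵢ dCᵢ/dt = Q(Cᵢ₋₁ − Cᵢ), so τᵢ = Vᵢ/Q.
τ₁ = 7.207/1.730 = 4.16590 h; τ₂ = 54.75/1.730 = 31.6474 h.
Tank 1: C₁ = C_in(1 − e^(−t/τ₁)). Tank 2 (τ₁ ≠ τ₂): C₂ = C_in[1 − (τ₁ e^(−t/τ₁) − τ₂ e^(−t/τ₂))/(τ₁ − τ₂)].
At t = 69.93: e^(−t/τ₁) = 5.12626e-08, e^(−t/τ₂) = 0.109738.
C₂ = 4.084·[1 − (4.16590·5.12626e-08 − 31.6474·0.109738)/(-27.4815)] = 4.084·0.873627 = 3.56789 g/L.

3.568 g/L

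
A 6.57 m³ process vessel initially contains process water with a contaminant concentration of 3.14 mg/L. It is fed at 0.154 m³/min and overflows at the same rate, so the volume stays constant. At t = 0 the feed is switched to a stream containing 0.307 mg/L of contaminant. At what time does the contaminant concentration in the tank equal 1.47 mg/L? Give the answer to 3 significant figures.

Species balance: V dC/dt = Q(C_in − C) ⇒ τ = V/Q = 42.662 min.
C(t) = C_in + (C₀ − C_in) e^(−t/τ). Set C = 1.47 and solve for t:
e^(−t/τ) = (C − C_in)/(C₀ − C_in) = (1.47 − 0.307)/(3.14 − 0.307) = 0.41052
t = −τ ln(…) = 42.662 × 0.89033 = 37.984 min.

38.0 min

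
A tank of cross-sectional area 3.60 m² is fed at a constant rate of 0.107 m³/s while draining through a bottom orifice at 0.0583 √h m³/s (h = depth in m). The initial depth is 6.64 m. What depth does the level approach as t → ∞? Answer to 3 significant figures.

3.37 m

Level balance: A dh/dt = 0.107 − 0.0583 √h. Setting dh/dt = 0:
Q_in = 0.0583 √h_ss ⇒ √h_ss = 0.107/0.0583 = 1.8353.
h_ss = 1.8353² = 3.3685 m. (Since h₀ = 6.64 m > h_ss, the level will fall toward this value.)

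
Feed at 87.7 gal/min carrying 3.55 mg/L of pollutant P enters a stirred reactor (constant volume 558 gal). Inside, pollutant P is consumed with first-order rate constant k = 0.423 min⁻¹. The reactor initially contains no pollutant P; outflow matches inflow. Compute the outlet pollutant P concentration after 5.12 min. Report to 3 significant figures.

0.912 mg/L

Species balance: V dC/dt = Q C_in − Q C − k V C.
This is linear with rate a = Q/V + k = 0.58017 min⁻¹.
C_ss = Q C_in/(Q + kV) = 0.96170 mg/L; C(t) = C_ss + (C₀ − C_ss) e^(−a t).
C(5.12) = 0.96170 + (-0.96170)·e^(−0.58017·5.12) = 0.96170 + (-0.96170)·0.051280 = 0.91238 mg/L.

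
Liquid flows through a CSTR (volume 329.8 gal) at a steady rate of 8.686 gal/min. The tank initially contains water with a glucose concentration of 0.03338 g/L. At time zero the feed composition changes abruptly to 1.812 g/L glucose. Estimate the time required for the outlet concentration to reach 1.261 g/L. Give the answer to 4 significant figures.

44.49 min

Species balance: V dC/dt = Q(C_in − C) ⇒ τ = V/Q = 37.9691 min.
C(t) = C_in + (C₀ − C_in) e^(−t/τ). Set C = 1.261 and solve for t:
e^(−t/τ) = (C − C_in)/(C₀ − C_in) = (1.261 − 1.812)/(0.03338 − 1.812) = 0.309791
t = −τ ln(…) = 37.9691 × 1.17186 = 44.4945 min.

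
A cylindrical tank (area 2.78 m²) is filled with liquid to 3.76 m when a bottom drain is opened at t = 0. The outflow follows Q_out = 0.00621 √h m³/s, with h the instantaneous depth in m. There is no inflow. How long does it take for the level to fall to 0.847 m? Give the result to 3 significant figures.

A dh/dt = −Q_out = −0.00621 √h.
Separate and integrate: 2(√h − √h₀) = −(0.00621/A) t.
t = 2A(√h₀ − √h)/0.00621 = 2·2.78·(√3.76 − √0.847)/0.00621
  = 5.5600 × (1.9391 − 0.92033) / 0.00621 = 912.11 s.

912 s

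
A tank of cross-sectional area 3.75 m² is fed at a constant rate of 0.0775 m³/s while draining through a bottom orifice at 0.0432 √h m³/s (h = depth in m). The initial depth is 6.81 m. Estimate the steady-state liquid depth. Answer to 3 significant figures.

A dh/dt = Q_in − 0.0432 √h. Steady state requires inflow = outflow:
Q_in = 0.0432 √h_ss ⇒ √h_ss = 0.0775/0.0432 = 1.7940.
h_ss = 1.7940² = 3.2184 m. (Since h₀ = 6.81 m > h_ss, the level will fall toward this value.)

3.22 m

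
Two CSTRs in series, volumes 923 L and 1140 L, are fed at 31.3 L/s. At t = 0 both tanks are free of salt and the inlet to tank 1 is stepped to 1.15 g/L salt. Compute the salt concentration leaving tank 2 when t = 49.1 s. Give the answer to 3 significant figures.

0.506 g/L

Species balance on tank i: dCᵢ/dt = (Cᵢ₋₁ − Cᵢ)/τᵢ with τᵢ = Vᵢ/Q.
τ₁ = 923/31.3 = 29.489 s; τ₂ = 1140/31.3 = 36.422 s.
Tank 1: C₁ = C_in(1 − e^(−t/τ₁)). Tank 2 (τ₁ ≠ τ₂): C₂ = C_in[1 − (τ₁ e^(−t/τ₁) − τ₂ e^(−t/τ₂))/(τ₁ − τ₂)].
At t = 49.1: e^(−t/τ₁) = 0.18918, e^(−t/τ₂) = 0.25973.
C₂ = 1.15·[1 − (29.489·0.18918 − 36.422·0.25973)/(-6.9329)] = 1.15·0.44018 = 0.50621 g/L.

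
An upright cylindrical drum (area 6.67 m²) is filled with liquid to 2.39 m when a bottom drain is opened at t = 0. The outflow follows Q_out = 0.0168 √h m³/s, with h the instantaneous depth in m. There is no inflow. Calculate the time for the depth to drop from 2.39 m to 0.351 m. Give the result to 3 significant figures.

A dh/dt = −Q_out = −0.0168 √h.
∫ h^(−1/2) dh = −(0.0168/A) ∫ dt, giving 2√h = 2√h₀ − (0.0168/A) t.
t = 2A(√h₀ − √h)/0.0168 = 2·6.67·(√2.39 − √0.351)/0.0168
  = 13.340 × (1.5460 − 0.59245) / 0.0168 = 757.13 s.

757 s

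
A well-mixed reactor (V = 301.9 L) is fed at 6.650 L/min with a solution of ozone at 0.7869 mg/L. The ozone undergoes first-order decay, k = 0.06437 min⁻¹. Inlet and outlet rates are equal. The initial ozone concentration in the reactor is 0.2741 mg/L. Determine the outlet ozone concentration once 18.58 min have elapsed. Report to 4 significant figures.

V dC/dt = Q(C_in − C) − k V C.
This is linear with rate a = Q/V + k = 0.0863972 min⁻¹.
C_ss = Q C_in/(Q + kV) = 0.200622 mg/L; C(t) = C_ss + (C₀ − C_ss) e^(−a t).
C(18.58) = 0.200622 + (0.0734780)·e^(−0.0863972·18.58) = 0.200622 + (0.0734780)·0.200837 = 0.215379 mg/L.

0.2154 mg/L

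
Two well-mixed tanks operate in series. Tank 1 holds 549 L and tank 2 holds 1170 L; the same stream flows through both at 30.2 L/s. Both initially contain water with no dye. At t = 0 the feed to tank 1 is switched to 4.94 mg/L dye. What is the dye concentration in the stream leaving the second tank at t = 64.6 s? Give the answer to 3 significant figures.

3.31 mg/L

Each tank obeys Vᵢ dCᵢ/dt = Q(Cᵢ₋₁ − Cᵢ), so τᵢ = Vᵢ/Q.
τ₁ = 549/30.2 = 18.179 s; τ₂ = 1170/30.2 = 38.742 s.
Tank 1: C₁ = C_in(1 − e^(−t/τ₁)). Tank 2 (τ₁ ≠ τ₂): C₂ = C_in[1 − (τ₁ e^(−t/τ₁) − τ₂ e^(−t/τ₂))/(τ₁ − τ₂)].
At t = 64.6: e^(−t/τ₁) = 0.028622, e^(−t/τ₂) = 0.18873.
C₂ = 4.94·[1 − (18.179·0.028622 − 38.742·0.18873)/(-20.563)] = 4.94·0.66973 = 3.3085 mg/L.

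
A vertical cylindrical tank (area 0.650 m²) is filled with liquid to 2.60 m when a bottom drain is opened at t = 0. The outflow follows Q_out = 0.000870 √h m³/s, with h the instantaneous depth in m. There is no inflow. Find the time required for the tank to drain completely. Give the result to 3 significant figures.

With no inflow, A dh/dt = −0.000870 √h.
Separate and integrate: 2(√h − √h₀) = −(0.000870/A) t.
Set h = 0: 2√h₀ = (0.000870/A) t_empty ⇒ t_empty = 2A√h₀/0.000870.
t_empty = 2·0.650·√2.60/0.000870 = 1.3000·1.6125/0.000870 = 2409.4 s.

2410 s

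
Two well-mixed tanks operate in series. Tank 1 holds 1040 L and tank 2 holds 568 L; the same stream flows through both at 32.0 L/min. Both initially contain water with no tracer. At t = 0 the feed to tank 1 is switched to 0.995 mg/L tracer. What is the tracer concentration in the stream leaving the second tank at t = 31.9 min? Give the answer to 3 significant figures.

0.372 mg/L

Each tank obeys Vᵢ dCᵢ/dt = Q(Cᵢ₋₁ − Cᵢ), so τᵢ = Vᵢ/Q.
τ₁ = 1040/32.0 = 32.500 min; τ₂ = 568/32.0 = 17.750 min.
Tank 1: C₁ = C_in(1 − e^(−t/τ₁)). Tank 2 (τ₁ ≠ τ₂): C₂ = C_in[1 − (τ₁ e^(−t/τ₁) − τ₂ e^(−t/τ₂))/(τ₁ − τ₂)].
At t = 31.9: e^(−t/τ₁) = 0.37473, e^(−t/τ₂) = 0.16577.
C₂ = 0.995·[1 − (32.500·0.37473 − 17.750·0.16577)/(14.750)] = 0.995·0.37379 = 0.37193 mg/L.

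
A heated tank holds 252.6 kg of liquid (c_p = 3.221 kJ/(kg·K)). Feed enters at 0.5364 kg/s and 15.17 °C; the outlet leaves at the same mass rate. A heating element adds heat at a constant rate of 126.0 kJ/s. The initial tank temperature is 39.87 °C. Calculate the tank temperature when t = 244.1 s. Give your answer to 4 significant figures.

Heat balance on the well-mixed liquid: M c_p dT/dt = ṁ c_p (T_in − T) + 126.0.
τ = M/ṁ = 470.917 s; T_ss = T_in + Q̇/(ṁ c_p) = 15.17 + 126.0/(0.5364·3.221) = 88.0975 °C.
T approaches T_ss exponentially: T(t) = T_ss + (T₀ − T_ss) e^(−t/τ).
T(244.1) = 88.0975 + (-48.2275)·e^(−244.1/470.917) = 88.0975 + (-48.2275)·0.595502 = 59.3779 °C.

59.38 °C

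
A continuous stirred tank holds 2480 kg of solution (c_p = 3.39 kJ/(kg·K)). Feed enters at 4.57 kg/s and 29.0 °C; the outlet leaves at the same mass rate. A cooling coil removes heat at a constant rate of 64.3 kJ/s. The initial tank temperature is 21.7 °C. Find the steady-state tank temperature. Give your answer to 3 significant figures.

24.8 °C

M c_p dT/dt = ṁ c_p (T_in − T) − Q̇.
At steady state dT/dt = 0 ⇒ T_ss = T_in − Q̇/(ṁ c_p) = 29.0 − 64.3/(4.57·3.39) = 24.850 °C.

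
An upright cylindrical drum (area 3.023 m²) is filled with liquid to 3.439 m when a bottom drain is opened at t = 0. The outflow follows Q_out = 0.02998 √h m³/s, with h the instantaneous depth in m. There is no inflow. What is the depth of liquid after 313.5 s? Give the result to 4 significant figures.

0.08995 m

Volume balance on the tank: A dh/dt = −0.02998 √h.
This is separable: 2 d(√h)/dt = −0.02998/A, so √h = √h₀ − (0.02998/(2A)) t.
√h = √3.439 − 0.02998·313.5/(2·3.023) = 1.85445 − 1.55454 = 0.299917.
h = 0.299917² = 0.0899503 m.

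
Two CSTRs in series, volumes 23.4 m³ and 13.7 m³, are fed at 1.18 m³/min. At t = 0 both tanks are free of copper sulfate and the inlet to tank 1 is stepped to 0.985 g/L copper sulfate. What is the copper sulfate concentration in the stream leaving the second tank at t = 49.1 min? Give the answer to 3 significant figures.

Species balance on tank i: dCᵢ/dt = (Cᵢ₋₁ − Cᵢ)/τᵢ with τᵢ = Vᵢ/Q.
τ₁ = 23.4/1.18 = 19.831 min; τ₂ = 13.7/1.18 = 11.610 min.
Solving the cascade with C₁(0)=C₂(0)=0 gives C₂(t) = C_in[1 − (τ₁ e^(−t/τ₁) − τ₂ e^(−t/τ₂))/(τ₁ − τ₂)].
At t = 49.1: e^(−t/τ₁) = 0.084080, e^(−t/τ₂) = 0.014566.
C₂ = 0.985·[1 − (19.831·0.084080 − 11.610·0.014566)/(8.2203)] = 0.985·0.81774 = 0.80547 g/L.

0.805 g/L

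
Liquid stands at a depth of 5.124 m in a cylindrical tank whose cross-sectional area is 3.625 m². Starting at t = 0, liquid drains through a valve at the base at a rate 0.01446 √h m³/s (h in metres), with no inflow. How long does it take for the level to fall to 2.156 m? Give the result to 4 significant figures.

398.7 s

Volume balance on the tank: A dh/dt = −0.01446 √h.
∫ h^(−1/2) dh = −(0.01446/A) ∫ dt, giving 2√h = 2√h₀ − (0.01446/A) t.
t = 2A(√h₀ − √h)/0.01446 = 2·3.625·(√5.124 − √2.156)/0.01446
  = 7.25000 × (2.26363 − 1.46833) / 0.01446 = 398.747 s.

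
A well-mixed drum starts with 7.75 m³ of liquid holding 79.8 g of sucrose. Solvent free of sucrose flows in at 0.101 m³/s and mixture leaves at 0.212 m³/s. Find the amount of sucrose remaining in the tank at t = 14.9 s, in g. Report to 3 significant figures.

50.5 g

Let m(t) be the amount of sucrose. Volume: V(t) = V₀ + (Q_in − Q_out) t = 7.75 − 0.11100 t; V(14.9) = 6.0961 m³.
Species balance (pure solvent in): dm/dt = −Q_out · m/V(t).
dm/m = −Q_out dt/(V₀ − 0.11100 t); integrating gives ln(m/m₀) = −(Q_out/(Q_in−Q_out)) ln(V/V₀).
m = m₀ (V₀/V)^(Q_out/(Q_in−Q_out)) = 79.8 × (7.75/6.0961)^(-1.9099) = 50.454 g.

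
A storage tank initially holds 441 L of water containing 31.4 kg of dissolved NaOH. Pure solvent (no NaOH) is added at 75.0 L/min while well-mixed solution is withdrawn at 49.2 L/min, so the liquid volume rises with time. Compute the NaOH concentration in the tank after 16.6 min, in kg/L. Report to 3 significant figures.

0.00990 kg/L

Total volume: dV/dt = Q_in − Q_out = 25.800 L/min, so V(t) = 441 + 25.800 t and V(16.6) = 869.28 L.
Species balance (pure solvent in): dm/dt = −Q_out · m/V(t).
Separate: dm/m = −Q_out dt/V(t) ⇒ ln(m/m₀) = −(Q_out/(Q_in−Q_out)) ln(V/V₀).
m = m₀ (V₀/V)^(Q_out/(Q_in−Q_out)) = 31.4 × (441/869.28)^(1.9070) = 8.6080 kg.
C = m/V = 8.6080/869.28 = 0.0099025 kg/L.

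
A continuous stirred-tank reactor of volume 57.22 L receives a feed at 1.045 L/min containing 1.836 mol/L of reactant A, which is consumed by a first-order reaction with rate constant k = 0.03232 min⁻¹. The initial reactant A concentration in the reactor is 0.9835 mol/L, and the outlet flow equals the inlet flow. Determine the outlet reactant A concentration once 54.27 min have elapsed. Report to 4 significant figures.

0.6835 mol/L

Accumulation = in − out − consumed: V dC/dt = Q C_in − Q C − k V C.
dC/dt = (Q/V) C_in − (Q/V + k) C; effective rate a = Q/V + k = 0.0182628 + 0.03232 = 0.0505828 min⁻¹.
C_ss = Q C_in/(Q + kV) = 0.662884 mol/L; C(t) = C_ss + (C₀ − C_ss) e^(−a t).
C(54.27) = 0.662884 + (0.320616)·e^(−0.0505828·54.27) = 0.662884 + (0.320616)·0.0642399 = 0.683481 mol/L.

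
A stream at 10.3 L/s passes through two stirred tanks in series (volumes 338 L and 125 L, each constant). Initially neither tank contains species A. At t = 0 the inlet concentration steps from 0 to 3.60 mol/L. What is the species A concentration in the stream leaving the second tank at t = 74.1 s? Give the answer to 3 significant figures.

3.01 mol/L

Time constants: τᵢ = Vᵢ/Q for each well-mixed tank.
τ₁ = 338/10.3 = 32.816 s; τ₂ = 125/10.3 = 12.136 s.
Tank 1: C₁ = C_in(1 − e^(−t/τ₁)). Tank 2 (τ₁ ≠ τ₂): C₂ = C_in[1 − (τ₁ e^(−t/τ₁) − τ₂ e^(−t/τ₂))/(τ₁ − τ₂)].
At t = 74.1: e^(−t/τ₁) = 0.10455, e^(−t/τ₂) = 0.0022298.
C₂ = 3.60·[1 − (32.816·0.10455 − 12.136·0.0022298)/(20.680)] = 3.60·0.83540 = 3.0074 mol/L.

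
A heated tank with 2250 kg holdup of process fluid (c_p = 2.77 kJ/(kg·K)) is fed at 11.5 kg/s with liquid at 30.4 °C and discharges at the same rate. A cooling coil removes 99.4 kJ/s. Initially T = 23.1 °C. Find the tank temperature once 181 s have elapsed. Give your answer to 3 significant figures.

25.6 °C

Energy balance: M c_p dT/dt = ṁ c_p (T_in − T) − 99.4.
τ = M/ṁ = 195.65 s; T_ss = T_in − Q̇/(ṁ c_p) = 30.4 − 99.4/(11.5·2.77) = 27.280 °C.
This is linear first-order; T(t) = T_ss + (T₀ − T_ss) e^(−t/τ).
T(181) = 27.280 + (-4.1796)·e^(−181/195.65) = 27.280 + (-4.1796)·0.39649 = 25.622 °C.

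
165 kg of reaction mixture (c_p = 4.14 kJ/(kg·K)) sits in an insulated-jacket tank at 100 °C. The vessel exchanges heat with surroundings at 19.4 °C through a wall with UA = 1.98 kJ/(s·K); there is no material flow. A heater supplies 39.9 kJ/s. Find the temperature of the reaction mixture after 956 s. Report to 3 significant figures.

43.3 °C

Energy balance: M c_p dT/dt = −UA(T − T_amb) + Q̇.
dT/dt = (T_ss − T)/τ with T_ss = T_amb + Q̇/UA = 19.4 + 39.9/1.98 = 39.552 °C, τ = M c_p/UA = 165·4.14/1.98 = 345.00 s.
Solution: T(t) = T_ss + (T₀ − T_ss) e^(−t/τ).
T(956) = 39.552 + (60.448)·0.062598 = 43.335 °C.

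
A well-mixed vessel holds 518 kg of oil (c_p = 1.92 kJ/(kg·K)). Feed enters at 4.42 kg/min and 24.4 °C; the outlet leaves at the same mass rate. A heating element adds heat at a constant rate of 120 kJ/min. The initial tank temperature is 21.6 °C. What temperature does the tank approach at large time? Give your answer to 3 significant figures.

38.5 °C

M c_p dT/dt = ṁ c_p (T_in − T) + Q̇.
At steady state dT/dt = 0 ⇒ T_ss = T_in + Q̇/(ṁ c_p) = 24.4 + 120/(4.42·1.92) = 38.540 °C.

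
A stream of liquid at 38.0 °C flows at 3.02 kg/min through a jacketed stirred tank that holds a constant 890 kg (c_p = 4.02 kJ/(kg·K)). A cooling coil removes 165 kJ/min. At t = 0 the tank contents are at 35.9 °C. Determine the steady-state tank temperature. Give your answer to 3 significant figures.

Unsteady energy balance on the tank contents: M c_p dT/dt = ṁ c_p (T_in − T) − 165.
At steady state dT/dt = 0 ⇒ T_ss = T_in − Q̇/(ṁ c_p) = 38.0 − 165/(3.02·4.02) = 24.409 °C.

24.4 °C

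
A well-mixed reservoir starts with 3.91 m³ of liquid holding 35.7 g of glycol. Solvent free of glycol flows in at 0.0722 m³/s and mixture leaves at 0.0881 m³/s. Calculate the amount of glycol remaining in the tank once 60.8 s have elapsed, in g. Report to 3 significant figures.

Total volume: dV/dt = Q_in − Q_out = -0.015900 m³/s, so V(t) = 3.91 − 0.015900 t and V(60.8) = 2.9433 m³.
No glycol enters, so dm/dt = −Q_out · (m/V).
Separate: dm/m = −Q_out dt/V(t) ⇒ ln(m/m₀) = −(Q_out/(Q_in−Q_out)) ln(V/V₀).
m = m₀ (V₀/V)^(Q_out/(Q_in−Q_out)) = 35.7 × (3.91/2.9433)^(-5.5409) = 7.3999 g.

7.40 g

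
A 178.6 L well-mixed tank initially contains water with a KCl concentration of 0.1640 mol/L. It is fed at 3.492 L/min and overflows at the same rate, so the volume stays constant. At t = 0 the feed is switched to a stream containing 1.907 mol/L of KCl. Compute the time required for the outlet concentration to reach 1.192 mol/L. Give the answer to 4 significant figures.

Mass balance on the solute (V constant): V dC/dt = Q(C_in − C), so τ = V/Q = 51.1455 min.
C(t) = C_in + (C₀ − C_in) e^(−t/τ). Set C = 1.192 and solve for t:
e^(−t/τ) = (C − C_in)/(C₀ − C_in) = (1.192 − 1.907)/(0.1640 − 1.907) = 0.410212
t = −τ ln(…) = 51.1455 × 0.891081 = 45.5747 min.

45.57 min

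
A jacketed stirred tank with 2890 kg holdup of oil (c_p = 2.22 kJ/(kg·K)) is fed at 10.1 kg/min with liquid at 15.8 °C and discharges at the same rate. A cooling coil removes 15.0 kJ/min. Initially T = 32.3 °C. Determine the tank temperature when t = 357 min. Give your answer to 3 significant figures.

20.1 °C

Unsteady energy balance on the tank contents: M c_p dT/dt = ṁ c_p (T_in − T) − 15.0.
τ = M/ṁ = 286.14 min; T_ss = T_in − Q̇/(ṁ c_p) = 15.8 − 15.0/(10.1·2.22) = 15.131 °C.
T approaches T_ss exponentially: T(t) = T_ss + (T₀ − T_ss) e^(−t/τ).
T(357) = 15.131 + (17.169)·e^(−357/286.14) = 15.131 + (17.169)·0.28718 = 20.062 °C.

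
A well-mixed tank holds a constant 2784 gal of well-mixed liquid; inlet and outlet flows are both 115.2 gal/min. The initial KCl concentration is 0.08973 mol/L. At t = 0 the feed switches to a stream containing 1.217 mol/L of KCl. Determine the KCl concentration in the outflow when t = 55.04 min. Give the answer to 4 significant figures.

1.101 mol/L

Mass balance on the solute (V constant): V dC/dt = Q(C_in − C).
Rewrite as dC/dt + C/τ = C_in/τ, τ = V/Q = 24.1667 min.
This is linear first-order; C(t) = C_in + (C₀ − C_in) e^(−t/τ).
C(55.04) = 1.217 + (0.08973 − 1.217)·e^(−55.04/24.1667) = 1.217 + (-1.12727)·0.102538 = 1.10141 mol/L.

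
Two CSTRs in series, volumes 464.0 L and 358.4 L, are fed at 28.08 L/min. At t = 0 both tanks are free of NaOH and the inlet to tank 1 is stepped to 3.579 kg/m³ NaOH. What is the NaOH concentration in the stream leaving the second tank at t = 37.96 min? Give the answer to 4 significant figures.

Time constants: τᵢ = Vᵢ/Q for each well-mixed tank.
τ₁ = 464.0/28.08 = 16.5242 min; τ₂ = 358.4/28.08 = 12.7635 min.
Tank 1: C₁ = C_in(1 − e^(−t/τ₁)). Tank 2 (τ₁ ≠ τ₂): C₂ = C_in[1 − (τ₁ e^(−t/τ₁) − τ₂ e^(−t/τ₂))/(τ₁ − τ₂)].
At t = 37.96: e^(−t/τ₁) = 0.100536, e^(−t/τ₂) = 0.0510935.
C₂ = 3.579·[1 − (16.5242·0.100536 − 12.7635·0.0510935)/(3.76068)] = 3.579·0.731657 = 2.61860 kg/m³.

2.619 kg/m³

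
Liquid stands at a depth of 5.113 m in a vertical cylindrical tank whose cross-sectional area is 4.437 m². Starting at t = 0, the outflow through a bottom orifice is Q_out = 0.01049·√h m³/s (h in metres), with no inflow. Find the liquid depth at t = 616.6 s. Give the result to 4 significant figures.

2.348 m

A dh/dt = −Q_out = −0.01049 √h.
Separate and integrate: 2(√h − √h₀) = −(0.01049/A) t.
√h = √5.113 − 0.01049·616.6/(2·4.437) = 2.26119 − 0.728886 = 1.53231.
h = 1.53231² = 2.34797 m.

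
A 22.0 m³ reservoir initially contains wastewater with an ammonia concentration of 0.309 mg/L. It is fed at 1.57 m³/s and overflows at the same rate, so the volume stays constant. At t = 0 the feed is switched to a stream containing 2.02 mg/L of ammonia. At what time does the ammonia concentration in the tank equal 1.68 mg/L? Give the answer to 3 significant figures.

Unsteady species balance (constant V, well mixed): V dC/dt = Q(C_in − C), so τ = V/Q = 14.013 s.
C(t) = C_in + (C₀ − C_in) e^(−t/τ). Set C = 1.68 and solve for t:
e^(−t/τ) = (C − C_in)/(C₀ − C_in) = (1.68 − 2.02)/(0.309 − 2.02) = 0.19871
t = −τ ln(…) = 14.013 × 1.6159 = 22.643 s.

22.6 s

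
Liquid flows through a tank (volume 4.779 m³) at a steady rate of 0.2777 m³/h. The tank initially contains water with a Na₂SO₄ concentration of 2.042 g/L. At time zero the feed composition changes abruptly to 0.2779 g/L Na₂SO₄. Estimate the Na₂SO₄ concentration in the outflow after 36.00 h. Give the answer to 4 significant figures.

Unsteady species balance (constant V, well mixed): V dC/dt = Q(C_in − C).
So dC/dt = (C_in − C)/τ with τ = V/Q = 4.779/0.2777 = 17.2092 h.
This is linear first-order; C(t) = C_in + (C₀ − C_in) e^(−t/τ).
C(36.00) = 0.2779 + (2.042 − 0.2779)·e^(−36.00/17.2092) = 0.2779 + (1.76410)·0.123452 = 0.495682 g/L.

0.4957 g/L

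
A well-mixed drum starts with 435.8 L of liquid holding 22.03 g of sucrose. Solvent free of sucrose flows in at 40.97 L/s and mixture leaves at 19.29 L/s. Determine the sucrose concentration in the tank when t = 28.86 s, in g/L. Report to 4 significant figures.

0.009399 g/L

Total volume: dV/dt = Q_in − Q_out = 21.6800 L/s, so V(t) = 435.8 + 21.6800 t and V(28.86) = 1061.48 L.
Species balance (pure solvent in): dm/dt = −Q_out · m/V(t).
dm/m = −Q_out dt/(V₀ + 21.6800 t); integrating gives ln(m/m₀) = −(Q_out/(Q_in−Q_out)) ln(V/V₀).
m = m₀ (V₀/V)^(Q_out/(Q_in−Q_out)) = 22.03 × (435.8/1061.48)^(0.889760) = 9.97722 g.
C = m/V = 9.97722/1061.48 = 0.00939931 g/L.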